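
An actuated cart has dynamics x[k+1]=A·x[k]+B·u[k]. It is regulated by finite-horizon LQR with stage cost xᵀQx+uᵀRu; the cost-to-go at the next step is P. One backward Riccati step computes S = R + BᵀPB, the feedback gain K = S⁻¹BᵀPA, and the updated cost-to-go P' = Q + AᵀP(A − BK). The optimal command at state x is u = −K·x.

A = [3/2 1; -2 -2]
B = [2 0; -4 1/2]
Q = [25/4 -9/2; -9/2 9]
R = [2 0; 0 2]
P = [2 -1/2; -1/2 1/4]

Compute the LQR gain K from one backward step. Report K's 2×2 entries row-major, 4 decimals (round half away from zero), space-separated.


BᵀP = [6.0000 -2.0000; -0.2500 0.1250]
S = R + BᵀPB = [2 0; 0 2] + [20.0000 -1.0000; -1.0000 0.0625] = [22.0000 -1.0000; -1.0000 2.0625]
BᵀPA = [13.0000 10.0000; -0.6250 -0.5000]
K = S⁻¹·BᵀPA = [0.5901 0.4535; -0.0169 -0.0225]
A−BK = [0.3197 0.0930; 0.3690 -0.1746]
AᵀP(A−BK) = [0.8176 0.5901; 0.5901 0.4535]
P' = Q + AᵀP(A−BK) = [7.0676 -3.9099; -3.9099 9.4535]
tr(P') = 16.5211

0.5901 0.4535 -0.0169 -0.0225


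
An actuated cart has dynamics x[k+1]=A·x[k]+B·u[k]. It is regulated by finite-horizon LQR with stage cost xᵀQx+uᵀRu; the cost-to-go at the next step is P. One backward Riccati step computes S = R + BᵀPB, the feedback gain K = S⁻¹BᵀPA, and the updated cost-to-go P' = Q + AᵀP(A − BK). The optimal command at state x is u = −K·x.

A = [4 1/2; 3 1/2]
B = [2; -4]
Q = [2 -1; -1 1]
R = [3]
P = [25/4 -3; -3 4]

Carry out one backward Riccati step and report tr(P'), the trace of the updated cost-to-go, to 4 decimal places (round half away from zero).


BᵀP = [24.5000 -22.0000]
S = R + BᵀPB = [3] + [137.0000] = [140.0000]
BᵀPA = [32.0000 1.2500]
K = S⁻¹·BᵀPA = [0.2286 0.0089]
A−BK = [3.5429 0.4821; 3.9143 0.5357]
AᵀP(A−BK) = [56.6857 7.7143; 7.7143 1.0513]
P' = Q + AᵀP(A−BK) = [58.6857 6.7143; 6.7143 2.0513]
tr(P') = 60.7371

60.7371


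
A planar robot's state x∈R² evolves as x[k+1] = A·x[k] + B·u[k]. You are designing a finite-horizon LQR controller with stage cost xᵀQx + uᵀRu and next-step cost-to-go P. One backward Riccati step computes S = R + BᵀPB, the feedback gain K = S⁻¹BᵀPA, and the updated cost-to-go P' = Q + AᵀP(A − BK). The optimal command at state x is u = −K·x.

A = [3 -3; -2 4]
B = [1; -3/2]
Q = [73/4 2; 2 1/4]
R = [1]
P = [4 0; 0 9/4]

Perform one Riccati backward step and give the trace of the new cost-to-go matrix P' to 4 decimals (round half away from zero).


BᵀP = [4.0000 -3.3750]
S = R + BᵀPB = [1] + [9.0625] = [10.0625]
BᵀPA = [18.7500 -25.5000]
K = S⁻¹·BᵀPA = [1.8634 -2.5342]
A−BK = [1.1366 -0.4658; 0.7950 0.1988]
AᵀP(A−BK) = [10.0621 -6.4845; -6.4845 7.3789]
P' = Q + AᵀP(A−BK) = [28.3121 -4.4845; -4.4845 7.6289]
tr(P') = 35.9410

35.9410


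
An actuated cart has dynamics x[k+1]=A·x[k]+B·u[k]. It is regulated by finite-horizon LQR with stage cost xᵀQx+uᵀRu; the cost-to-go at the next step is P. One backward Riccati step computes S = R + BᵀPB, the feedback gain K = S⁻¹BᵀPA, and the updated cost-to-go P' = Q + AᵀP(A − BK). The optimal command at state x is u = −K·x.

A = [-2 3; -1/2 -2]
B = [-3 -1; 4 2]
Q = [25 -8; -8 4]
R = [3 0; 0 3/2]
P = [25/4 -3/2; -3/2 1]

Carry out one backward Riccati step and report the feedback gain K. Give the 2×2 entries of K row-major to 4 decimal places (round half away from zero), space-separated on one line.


BᵀP = [-24.7500 8.5000; -9.2500 3.5000]
S = R + BᵀPB = [3 0; 0 3/2] + [108.2500 41.7500; 41.7500 16.2500] = [111.2500 41.7500; 41.7500 17.7500]
BᵀPA = [45.2500 -91.2500; 16.7500 -34.7500]
K = S⁻¹·BᵀPA = [0.4485 -0.7291; -0.1112 -0.2428]
A−BK = [-0.7658 0.5699; -2.0715 1.4021]
AᵀP(A−BK) = [3.8192 -3.1910; -3.1910 3.2817]
P' = Q + AᵀP(A−BK) = [28.8192 -11.1910; -11.1910 7.2817]
tr(P') = 36.1009

0.4485 -0.7291 -0.1112 -0.2428


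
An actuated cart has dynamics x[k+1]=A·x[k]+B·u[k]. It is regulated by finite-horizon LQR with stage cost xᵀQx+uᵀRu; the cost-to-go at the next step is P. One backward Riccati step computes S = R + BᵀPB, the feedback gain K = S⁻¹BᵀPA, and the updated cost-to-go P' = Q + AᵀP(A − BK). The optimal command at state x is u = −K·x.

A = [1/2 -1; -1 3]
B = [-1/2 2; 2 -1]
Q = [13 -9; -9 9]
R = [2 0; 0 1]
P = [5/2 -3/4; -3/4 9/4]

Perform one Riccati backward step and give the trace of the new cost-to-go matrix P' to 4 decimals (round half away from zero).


BᵀP = [-2.7500 4.8750; 5.7500 -3.7500]
S = R + BᵀPB = [2 0; 0 1] + [11.1250 -10.3750; -10.3750 15.2500] = [13.1250 -10.3750; -10.3750 16.2500]
BᵀPA = [-6.2500 17.3750; 6.6250 -17.0000]
K = S⁻¹·BᵀPA = [-0.3108 1.0031; 0.2093 -0.4057]
A−BK = [-0.0740 0.3130; -0.1692 0.5881]
AᵀP(A−BK) = [0.2963 -0.9178; -0.9178 2.9240]
P' = Q + AᵀP(A−BK) = [13.2963 -9.9178; -9.9178 11.9240]
tr(P') = 25.2202

25.2202


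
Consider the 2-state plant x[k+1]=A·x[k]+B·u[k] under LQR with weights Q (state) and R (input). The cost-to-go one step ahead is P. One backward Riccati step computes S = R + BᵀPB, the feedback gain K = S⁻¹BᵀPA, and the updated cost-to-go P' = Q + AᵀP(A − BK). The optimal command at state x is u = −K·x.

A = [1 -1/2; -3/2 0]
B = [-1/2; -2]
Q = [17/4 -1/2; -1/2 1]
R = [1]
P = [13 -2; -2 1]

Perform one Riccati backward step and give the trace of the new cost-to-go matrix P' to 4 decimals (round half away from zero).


BᵀP = [-2.5000 -1.0000]
S = R + BᵀPB = [1] + [3.2500] = [4.2500]
BᵀPA = [-1.0000 1.2500]
K = S⁻¹·BᵀPA = [-0.2353 0.2941]
A−BK = [0.8824 -0.3529; -1.9706 0.5882]
AᵀP(A−BK) = [21.0147 -7.7059; -7.7059 2.8824]
P' = Q + AᵀP(A−BK) = [25.2647 -8.2059; -8.2059 3.8824]
tr(P') = 29.1471

29.1471


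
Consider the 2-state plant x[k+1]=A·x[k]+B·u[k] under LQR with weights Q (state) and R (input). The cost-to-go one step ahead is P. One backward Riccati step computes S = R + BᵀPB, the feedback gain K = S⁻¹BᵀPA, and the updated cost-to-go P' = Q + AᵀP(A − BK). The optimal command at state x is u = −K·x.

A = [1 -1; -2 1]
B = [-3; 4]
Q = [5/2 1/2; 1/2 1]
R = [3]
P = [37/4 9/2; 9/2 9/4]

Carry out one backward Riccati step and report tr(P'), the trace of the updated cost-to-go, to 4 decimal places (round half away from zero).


BᵀP = [-9.7500 -4.5000]
S = R + BᵀPB = [3] + [11.2500] = [14.2500]
BᵀPA = [-0.7500 5.2500]
K = S⁻¹·BᵀPA = [-0.0526 0.3684]
A−BK = [0.8421 0.1053; -1.7895 -0.4737]
AᵀP(A−BK) = [0.2105 0.0263; 0.0263 0.5658]
P' = Q + AᵀP(A−BK) = [2.7105 0.5263; 0.5263 1.5658]
tr(P') = 4.2763

4.2763


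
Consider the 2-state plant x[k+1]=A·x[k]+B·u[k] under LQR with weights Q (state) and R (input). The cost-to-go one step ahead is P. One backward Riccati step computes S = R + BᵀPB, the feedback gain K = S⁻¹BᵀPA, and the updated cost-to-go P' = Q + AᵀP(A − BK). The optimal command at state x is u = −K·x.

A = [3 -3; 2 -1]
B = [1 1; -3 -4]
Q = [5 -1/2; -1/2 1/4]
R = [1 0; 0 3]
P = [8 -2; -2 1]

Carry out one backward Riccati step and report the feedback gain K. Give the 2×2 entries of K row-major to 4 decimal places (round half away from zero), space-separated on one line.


1.1343 -1.2164 -0.0597 -0.0149

BᵀP = [14.0000 -5.0000; 16.0000 -6.0000]
S = R + BᵀPB = [1 0; 0 3] + [29.0000 34.0000; 34.0000 40.0000] = [30.0000 34.0000; 34.0000 43.0000]
BᵀPA = [32.0000 -37.0000; 36.0000 -42.0000]
K = S⁻¹·BᵀPA = [1.1343 -1.2164; -0.0597 -0.0149]
A−BK = [1.9254 -1.7687; 5.1642 -4.7090]
AᵀP(A−BK) = [17.8507 -16.5373; -16.5373 15.3657]
P' = Q + AᵀP(A−BK) = [22.8507 -17.0373; -17.0373 15.6157]
tr(P') = 38.4664


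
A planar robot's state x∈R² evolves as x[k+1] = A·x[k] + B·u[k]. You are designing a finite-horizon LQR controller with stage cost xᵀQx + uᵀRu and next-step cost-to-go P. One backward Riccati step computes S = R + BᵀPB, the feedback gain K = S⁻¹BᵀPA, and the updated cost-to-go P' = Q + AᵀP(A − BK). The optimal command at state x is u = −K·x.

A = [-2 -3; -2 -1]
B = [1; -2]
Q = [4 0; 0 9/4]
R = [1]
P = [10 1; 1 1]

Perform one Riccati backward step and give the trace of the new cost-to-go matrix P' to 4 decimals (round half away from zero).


89.3409

BᵀP = [8.0000 -1.0000]
S = R + BᵀPB = [1] + [10.0000] = [11.0000]
BᵀPA = [-14.0000 -23.0000]
K = S⁻¹·BᵀPA = [-1.2727 -2.0909]
A−BK = [-0.7273 -0.9091; -4.5455 -5.1818]
AᵀP(A−BK) = [34.1818 40.7273; 40.7273 48.9091]
P' = Q + AᵀP(A−BK) = [38.1818 40.7273; 40.7273 51.1591]
tr(P') = 89.3409


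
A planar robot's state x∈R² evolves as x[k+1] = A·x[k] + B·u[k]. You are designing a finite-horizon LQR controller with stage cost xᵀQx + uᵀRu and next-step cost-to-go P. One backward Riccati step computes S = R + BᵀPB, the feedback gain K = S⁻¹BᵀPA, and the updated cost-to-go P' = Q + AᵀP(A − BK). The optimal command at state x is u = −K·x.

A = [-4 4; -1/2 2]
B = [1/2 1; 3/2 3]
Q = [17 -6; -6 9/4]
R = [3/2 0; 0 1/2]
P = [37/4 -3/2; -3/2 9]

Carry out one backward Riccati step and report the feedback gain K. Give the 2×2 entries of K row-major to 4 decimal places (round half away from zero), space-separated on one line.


-0.0598 0.1318 -0.3587 0.7908

BᵀP = [2.3750 12.7500; 4.7500 25.5000]
S = R + BᵀPB = [3/2 0; 0 1/2] + [20.3125 40.6250; 40.6250 81.2500] = [21.8125 40.6250; 40.6250 81.7500]
BᵀPA = [-15.8750 35.0000; -31.7500 70.0000]
K = S⁻¹·BᵀPA = [-0.0598 0.1318; -0.3587 0.7908]
A−BK = [-3.6114 3.1433; 0.6657 -0.5700]
AᵀP(A−BK) = [131.9132 -114.8007; -114.8007 100.0329]
P' = Q + AᵀP(A−BK) = [148.9132 -120.8007; -120.8007 102.2829]
tr(P') = 251.1961


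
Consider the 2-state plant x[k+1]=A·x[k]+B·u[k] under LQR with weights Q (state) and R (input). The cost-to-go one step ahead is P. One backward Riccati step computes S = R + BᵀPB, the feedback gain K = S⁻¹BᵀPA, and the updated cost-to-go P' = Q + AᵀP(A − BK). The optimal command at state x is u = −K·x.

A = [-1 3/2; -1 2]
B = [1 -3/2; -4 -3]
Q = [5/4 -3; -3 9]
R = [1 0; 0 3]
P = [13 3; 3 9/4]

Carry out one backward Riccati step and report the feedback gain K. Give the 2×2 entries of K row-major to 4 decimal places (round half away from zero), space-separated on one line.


-0.1440 0.1348 0.5299 -0.8487

BᵀP = [1.0000 -6.0000; -28.5000 -11.2500]
S = R + BᵀPB = [1 0; 0 3] + [25.0000 16.5000; 16.5000 76.5000] = [26.0000 16.5000; 16.5000 79.5000]
BᵀPA = [5.0000 -10.5000; 39.7500 -65.2500]
K = S⁻¹·BᵀPA = [-0.1440 0.1348; 0.5299 -0.8487]
A−BK = [-0.0612 0.0921; 0.0138 -0.0071]
AᵀP(A−BK) = [0.9071 -1.4370; -1.4370 2.2857]
P' = Q + AᵀP(A−BK) = [2.1571 -4.4370; -4.4370 11.2857]
tr(P') = 13.4429


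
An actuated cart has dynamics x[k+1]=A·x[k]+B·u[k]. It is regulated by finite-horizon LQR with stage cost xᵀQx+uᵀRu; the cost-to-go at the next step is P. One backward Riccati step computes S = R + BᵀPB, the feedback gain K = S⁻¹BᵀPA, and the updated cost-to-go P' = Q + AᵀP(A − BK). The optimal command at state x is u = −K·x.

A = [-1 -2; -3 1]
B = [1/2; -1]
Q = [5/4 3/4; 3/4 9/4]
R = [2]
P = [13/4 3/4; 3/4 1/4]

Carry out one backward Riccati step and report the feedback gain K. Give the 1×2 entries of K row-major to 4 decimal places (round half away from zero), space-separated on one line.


BᵀP = [0.8750 0.1250]
S = R + BᵀPB = [2] + [0.3125] = [2.3125]
BᵀPA = [-1.2500 -1.6250]
K = S⁻¹·BᵀPA = [-0.5405 -0.7027]
A−BK = [-0.7297 -1.6486; -3.5405 0.2973]
AᵀP(A−BK) = [9.3243 8.6216; 8.6216 9.1081]
P' = Q + AᵀP(A−BK) = [10.5743 9.3716; 9.3716 11.3581]
tr(P') = 21.9324

-0.5405 -0.7027


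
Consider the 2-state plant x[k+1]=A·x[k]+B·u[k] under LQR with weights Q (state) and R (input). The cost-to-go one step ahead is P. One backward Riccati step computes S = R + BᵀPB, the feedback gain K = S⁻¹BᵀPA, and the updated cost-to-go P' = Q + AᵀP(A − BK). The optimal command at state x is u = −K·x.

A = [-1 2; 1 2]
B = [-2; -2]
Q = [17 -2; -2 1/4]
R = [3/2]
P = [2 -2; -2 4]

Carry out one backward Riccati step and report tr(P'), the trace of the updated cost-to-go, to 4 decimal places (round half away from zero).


26.8289

BᵀP = [0.0000 -4.0000]
S = R + BᵀPB = [3/2] + [8.0000] = [9.5000]
BᵀPA = [-4.0000 -8.0000]
K = S⁻¹·BᵀPA = [-0.4211 -0.8421]
A−BK = [-1.8421 0.3158; 0.1579 0.3158]
AᵀP(A−BK) = [8.3158 0.6316; 0.6316 1.2632]
P' = Q + AᵀP(A−BK) = [25.3158 -1.3684; -1.3684 1.5132]
tr(P') = 26.8289


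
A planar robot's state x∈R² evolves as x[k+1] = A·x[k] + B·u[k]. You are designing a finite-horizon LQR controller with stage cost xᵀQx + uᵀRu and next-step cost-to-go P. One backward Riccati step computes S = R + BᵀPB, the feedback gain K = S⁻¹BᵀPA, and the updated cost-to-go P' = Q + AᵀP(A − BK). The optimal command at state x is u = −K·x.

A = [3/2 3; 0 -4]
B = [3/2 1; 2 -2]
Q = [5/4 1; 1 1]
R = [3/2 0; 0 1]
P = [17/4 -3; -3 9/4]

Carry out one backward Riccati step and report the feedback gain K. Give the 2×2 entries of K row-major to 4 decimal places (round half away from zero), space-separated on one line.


0.1667 0.1250 0.5833 2.3125

BᵀP = [0.3750 0.0000; 10.2500 -7.5000]
S = R + BᵀPB = [3/2 0; 0 1] + [0.5625 0.3750; 0.3750 25.2500] = [2.0625 0.3750; 0.3750 26.2500]
BᵀPA = [0.5625 1.1250; 15.3750 60.7500]
K = S⁻¹·BᵀPA = [0.1667 0.1250; 0.5833 2.3125]
A−BK = [0.6667 0.5000; 0.8333 0.3750]
AᵀP(A−BK) = [0.5000 1.5000; 1.5000 5.6250]
P' = Q + AᵀP(A−BK) = [1.7500 2.5000; 2.5000 6.6250]
tr(P') = 8.3750


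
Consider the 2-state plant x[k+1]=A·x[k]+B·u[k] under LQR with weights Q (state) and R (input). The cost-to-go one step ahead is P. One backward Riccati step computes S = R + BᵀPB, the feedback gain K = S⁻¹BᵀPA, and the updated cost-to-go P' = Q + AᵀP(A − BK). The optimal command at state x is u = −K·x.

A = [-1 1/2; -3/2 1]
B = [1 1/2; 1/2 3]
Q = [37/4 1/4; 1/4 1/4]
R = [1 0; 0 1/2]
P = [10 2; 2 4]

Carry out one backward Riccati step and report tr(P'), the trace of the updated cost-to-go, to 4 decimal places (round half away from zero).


BᵀP = [11.0000 4.0000; 11.0000 13.0000]
S = R + BᵀPB = [1 0; 0 1/2] + [13.0000 17.5000; 17.5000 44.5000] = [14.0000 17.5000; 17.5000 45.0000]
BᵀPA = [-17.0000 9.5000; -30.5000 18.5000]
K = S⁻¹·BᵀPA = [-0.7143 0.3205; -0.4000 0.2865]
A−BK = [-0.0857 0.0363; 0.0571 -0.0197]
AᵀP(A−BK) = [0.6571 -0.3143; -0.3143 0.1556]
P' = Q + AᵀP(A−BK) = [9.9071 -0.0643; -0.0643 0.4056]
tr(P') = 10.3127

10.3127


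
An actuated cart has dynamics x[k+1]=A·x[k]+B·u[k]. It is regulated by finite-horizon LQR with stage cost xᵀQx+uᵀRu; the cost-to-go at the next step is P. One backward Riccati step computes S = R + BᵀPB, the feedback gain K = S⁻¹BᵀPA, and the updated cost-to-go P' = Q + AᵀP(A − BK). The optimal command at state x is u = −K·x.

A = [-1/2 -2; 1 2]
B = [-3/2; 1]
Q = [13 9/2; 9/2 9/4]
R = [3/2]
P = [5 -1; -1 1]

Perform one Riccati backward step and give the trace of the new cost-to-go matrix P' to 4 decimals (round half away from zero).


BᵀP = [-8.5000 2.5000]
S = R + BᵀPB = [3/2] + [15.2500] = [16.7500]
BᵀPA = [6.7500 22.0000]
K = S⁻¹·BᵀPA = [0.4030 1.3134]
A−BK = [0.1045 -0.0299; 0.5970 0.6866]
AᵀP(A−BK) = [0.5299 1.1343; 1.1343 3.1045]
P' = Q + AᵀP(A−BK) = [13.5299 5.6343; 5.6343 5.3545]
tr(P') = 18.8843

18.8843


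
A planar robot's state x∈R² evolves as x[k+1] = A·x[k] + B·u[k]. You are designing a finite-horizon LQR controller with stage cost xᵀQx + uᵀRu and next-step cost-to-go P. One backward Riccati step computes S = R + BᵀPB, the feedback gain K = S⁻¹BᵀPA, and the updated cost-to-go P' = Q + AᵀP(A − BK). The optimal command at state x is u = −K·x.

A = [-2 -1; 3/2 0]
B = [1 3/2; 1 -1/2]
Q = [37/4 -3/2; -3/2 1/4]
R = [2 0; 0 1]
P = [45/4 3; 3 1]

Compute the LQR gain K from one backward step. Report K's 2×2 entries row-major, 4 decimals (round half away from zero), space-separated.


BᵀP = [14.2500 4.0000; 15.3750 4.0000]
S = R + BᵀPB = [2 0; 0 1] + [18.2500 19.3750; 19.3750 21.0625] = [20.2500 19.3750; 19.3750 22.0625]
BᵀPA = [-22.5000 -14.2500; -24.7500 -15.3750]
K = S⁻¹·BᵀPA = [-0.2364 -0.2312; -0.9142 -0.4939]
A−BK = [-0.3923 -0.0280; 1.2793 -0.0158]
AᵀP(A−BK) = [1.3043 0.5753; 0.5753 0.3625]
P' = Q + AᵀP(A−BK) = [10.5543 -0.9247; -0.9247 0.6125]
tr(P') = 11.1668

-0.2364 -0.2312 -0.9142 -0.4939


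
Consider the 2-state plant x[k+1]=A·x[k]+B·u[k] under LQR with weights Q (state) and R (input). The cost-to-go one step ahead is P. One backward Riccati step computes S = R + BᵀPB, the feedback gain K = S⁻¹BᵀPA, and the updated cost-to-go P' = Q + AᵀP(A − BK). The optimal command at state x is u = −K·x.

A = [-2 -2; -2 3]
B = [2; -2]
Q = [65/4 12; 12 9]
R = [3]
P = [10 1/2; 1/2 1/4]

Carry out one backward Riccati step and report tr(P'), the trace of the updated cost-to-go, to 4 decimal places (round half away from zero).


BᵀP = [19.0000 0.5000]
S = R + BᵀPB = [3] + [37.0000] = [40.0000]
BᵀPA = [-39.0000 -36.5000]
K = S⁻¹·BᵀPA = [-0.9750 -0.9125]
A−BK = [-0.0500 -0.1750; -3.9500 1.1750]
AᵀP(A−BK) = [6.9750 1.9125; 1.9125 2.9438]
P' = Q + AᵀP(A−BK) = [23.2250 13.9125; 13.9125 11.9438]
tr(P') = 35.1688

35.1688


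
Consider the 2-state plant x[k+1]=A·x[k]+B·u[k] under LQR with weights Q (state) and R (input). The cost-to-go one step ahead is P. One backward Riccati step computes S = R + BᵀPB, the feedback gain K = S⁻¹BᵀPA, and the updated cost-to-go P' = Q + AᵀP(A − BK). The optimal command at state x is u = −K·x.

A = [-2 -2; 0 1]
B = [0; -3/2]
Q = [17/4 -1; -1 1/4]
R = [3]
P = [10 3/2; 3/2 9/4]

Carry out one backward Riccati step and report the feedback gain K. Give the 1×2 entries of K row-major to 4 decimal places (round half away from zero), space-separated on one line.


BᵀP = [-2.2500 -3.3750]
S = R + BᵀPB = [3] + [5.0625] = [8.0625]
BᵀPA = [4.5000 1.1250]
K = S⁻¹·BᵀPA = [0.5581 0.1395]
A−BK = [-2.0000 -2.0000; 0.8372 1.2093]
AᵀP(A−BK) = [37.4884 36.3721; 36.3721 36.0930]
P' = Q + AᵀP(A−BK) = [41.7384 35.3721; 35.3721 36.3430]
tr(P') = 78.0814

0.5581 0.1395


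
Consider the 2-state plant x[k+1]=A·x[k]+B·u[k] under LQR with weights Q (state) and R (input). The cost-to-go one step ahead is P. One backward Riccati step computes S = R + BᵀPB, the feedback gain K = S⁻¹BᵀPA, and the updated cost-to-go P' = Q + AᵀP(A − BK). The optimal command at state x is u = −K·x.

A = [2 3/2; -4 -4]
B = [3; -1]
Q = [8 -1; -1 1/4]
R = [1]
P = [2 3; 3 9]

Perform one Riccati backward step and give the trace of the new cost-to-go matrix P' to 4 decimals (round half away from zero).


BᵀP = [3.0000 0.0000]
S = R + BᵀPB = [1] + [9.0000] = [10.0000]
BᵀPA = [6.0000 4.5000]
K = S⁻¹·BᵀPA = [0.6000 0.4500]
A−BK = [0.2000 0.1500; -3.4000 -3.5500]
AᵀP(A−BK) = [100.4000 105.3000; 105.3000 110.4750]
P' = Q + AᵀP(A−BK) = [108.4000 104.3000; 104.3000 110.7250]
tr(P') = 219.1250

219.1250


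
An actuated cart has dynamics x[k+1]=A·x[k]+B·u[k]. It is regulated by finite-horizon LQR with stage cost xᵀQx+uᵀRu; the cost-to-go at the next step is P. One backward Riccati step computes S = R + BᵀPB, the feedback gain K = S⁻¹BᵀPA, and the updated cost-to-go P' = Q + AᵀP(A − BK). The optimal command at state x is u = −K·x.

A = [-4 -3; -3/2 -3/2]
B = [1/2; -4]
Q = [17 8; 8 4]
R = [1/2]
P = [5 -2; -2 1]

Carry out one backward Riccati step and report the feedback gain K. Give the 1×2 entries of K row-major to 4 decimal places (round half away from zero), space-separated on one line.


-1.3398 -0.9320

BᵀP = [10.5000 -5.0000]
S = R + BᵀPB = [1/2] + [25.2500] = [25.7500]
BᵀPA = [-34.5000 -24.0000]
K = S⁻¹·BᵀPA = [-1.3398 -0.9320]
A−BK = [-3.3301 -2.5340; -6.8592 -5.2282]
AᵀP(A−BK) = [12.0267 9.0947; 9.0947 6.8811]
P' = Q + AᵀP(A−BK) = [29.0267 17.0947; 17.0947 10.8811]
tr(P') = 39.9078


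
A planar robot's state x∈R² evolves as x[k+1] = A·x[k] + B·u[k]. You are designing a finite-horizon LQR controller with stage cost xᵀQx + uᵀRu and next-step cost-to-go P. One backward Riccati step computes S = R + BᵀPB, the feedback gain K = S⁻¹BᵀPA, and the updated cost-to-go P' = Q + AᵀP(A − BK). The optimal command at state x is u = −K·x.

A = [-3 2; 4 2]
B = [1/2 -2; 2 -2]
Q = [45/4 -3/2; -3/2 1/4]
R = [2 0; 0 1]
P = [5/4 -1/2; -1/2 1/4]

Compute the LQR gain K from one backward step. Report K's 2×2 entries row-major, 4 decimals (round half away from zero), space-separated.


BᵀP = [-0.3750 0.2500; -1.5000 0.5000]
S = R + BᵀPB = [2 0; 0 1] + [0.3125 0.2500; 0.2500 2.0000] = [2.3125 0.2500; 0.2500 3.0000]
BᵀPA = [2.1250 -0.2500; 6.5000 -2.0000]
K = S⁻¹·BᵀPA = [0.6909 -0.0364; 2.1091 -0.6636]
A−BK = [0.8727 0.6909; 6.8364 0.7455]
AᵀP(A−BK) = [12.0727 -2.1091; -2.1091 0.6636]
P' = Q + AᵀP(A−BK) = [23.3227 -3.6091; -3.6091 0.9136]
tr(P') = 24.2364

0.6909 -0.0364 2.1091 -0.6636


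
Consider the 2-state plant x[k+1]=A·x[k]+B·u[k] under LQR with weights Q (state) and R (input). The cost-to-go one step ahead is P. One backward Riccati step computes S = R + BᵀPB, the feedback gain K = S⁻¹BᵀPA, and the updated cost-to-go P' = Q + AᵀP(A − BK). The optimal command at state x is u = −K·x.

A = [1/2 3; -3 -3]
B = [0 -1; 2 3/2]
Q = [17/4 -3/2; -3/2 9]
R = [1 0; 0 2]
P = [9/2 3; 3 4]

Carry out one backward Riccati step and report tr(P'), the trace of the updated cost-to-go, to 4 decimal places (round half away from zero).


BᵀP = [6.0000 8.0000; 0.0000 3.0000]
S = R + BᵀPB = [1 0; 0 2] + [16.0000 6.0000; 6.0000 4.5000] = [17.0000 6.0000; 6.0000 6.5000]
BᵀPA = [-21.0000 -6.0000; -9.0000 -9.0000]
K = S⁻¹·BᵀPA = [-1.1074 0.2013; -0.3624 -1.5705]
A−BK = [0.1376 1.4295; -0.2416 -1.0470]
AᵀP(A−BK) = [1.6082 1.3440; 1.3440 9.5738]
P' = Q + AᵀP(A−BK) = [5.8582 -0.1560; -0.1560 18.5738]
tr(P') = 24.4320

24.4320


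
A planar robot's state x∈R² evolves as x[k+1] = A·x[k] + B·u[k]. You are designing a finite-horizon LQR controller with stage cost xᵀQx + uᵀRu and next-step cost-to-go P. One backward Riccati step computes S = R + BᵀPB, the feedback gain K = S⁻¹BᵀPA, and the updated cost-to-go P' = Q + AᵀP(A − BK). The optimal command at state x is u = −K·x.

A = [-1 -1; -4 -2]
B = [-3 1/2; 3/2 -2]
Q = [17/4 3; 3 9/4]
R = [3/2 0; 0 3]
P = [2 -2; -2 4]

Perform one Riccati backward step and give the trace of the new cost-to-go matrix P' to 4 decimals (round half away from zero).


BᵀP = [-9.0000 12.0000; 5.0000 -9.0000]
S = R + BᵀPB = [3/2 0; 0 3] + [45.0000 -28.5000; -28.5000 20.5000] = [46.5000 -28.5000; -28.5000 23.5000]
BᵀPA = [-39.0000 -15.0000; 31.0000 13.0000]
K = S⁻¹·BᵀPA = [-0.1176 0.0642; 1.1765 0.6310]
A−BK = [-1.9412 -1.1230; -1.4706 -0.8342]
AᵀP(A−BK) = [8.9412 4.9412; 4.9412 2.7594]
P' = Q + AᵀP(A−BK) = [13.1912 7.9412; 7.9412 5.0094]
tr(P') = 18.2005

18.2005


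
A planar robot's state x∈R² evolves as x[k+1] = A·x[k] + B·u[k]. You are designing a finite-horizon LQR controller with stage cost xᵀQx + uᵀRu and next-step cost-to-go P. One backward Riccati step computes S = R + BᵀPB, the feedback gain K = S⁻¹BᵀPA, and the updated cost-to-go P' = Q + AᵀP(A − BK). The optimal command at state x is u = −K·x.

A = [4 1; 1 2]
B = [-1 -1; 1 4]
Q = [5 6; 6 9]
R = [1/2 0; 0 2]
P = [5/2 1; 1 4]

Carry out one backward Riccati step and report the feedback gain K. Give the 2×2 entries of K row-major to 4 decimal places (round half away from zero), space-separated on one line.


-3.8669 -1.2723 1.2100 0.8046

BᵀP = [-1.5000 3.0000; 1.5000 15.0000]
S = R + BᵀPB = [1/2 0; 0 2] + [4.5000 13.5000; 13.5000 58.5000] = [5.0000 13.5000; 13.5000 60.5000]
BᵀPA = [-3.0000 4.5000; 21.0000 31.5000]
K = S⁻¹·BᵀPA = [-3.8669 -1.2723; 1.2100 0.8046]
A−BK = [1.3430 0.5322; 0.0270 0.0541]
AᵀP(A−BK) = [14.9896 6.2869; 6.2869 2.8815]
P' = Q + AᵀP(A−BK) = [19.9896 12.2869; 12.2869 11.8815]
tr(P') = 31.8711


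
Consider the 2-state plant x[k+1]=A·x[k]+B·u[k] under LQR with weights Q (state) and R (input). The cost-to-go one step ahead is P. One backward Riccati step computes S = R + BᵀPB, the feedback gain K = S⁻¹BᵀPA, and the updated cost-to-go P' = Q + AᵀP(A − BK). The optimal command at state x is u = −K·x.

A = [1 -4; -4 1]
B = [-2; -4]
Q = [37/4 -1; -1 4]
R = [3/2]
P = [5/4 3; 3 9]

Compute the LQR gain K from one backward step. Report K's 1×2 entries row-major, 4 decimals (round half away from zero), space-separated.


0.7733 0.0806

BᵀP = [-14.5000 -42.0000]
S = R + BᵀPB = [3/2] + [197.0000] = [198.5000]
BᵀPA = [153.5000 16.0000]
K = S⁻¹·BᵀPA = [0.7733 0.0806]
A−BK = [2.5466 -3.8388; -0.9068 1.3224]
AᵀP(A−BK) = [2.5485 -2.3728; -2.3728 3.7103]
P' = Q + AᵀP(A−BK) = [11.7985 -3.3728; -3.3728 7.7103]
tr(P') = 19.5088


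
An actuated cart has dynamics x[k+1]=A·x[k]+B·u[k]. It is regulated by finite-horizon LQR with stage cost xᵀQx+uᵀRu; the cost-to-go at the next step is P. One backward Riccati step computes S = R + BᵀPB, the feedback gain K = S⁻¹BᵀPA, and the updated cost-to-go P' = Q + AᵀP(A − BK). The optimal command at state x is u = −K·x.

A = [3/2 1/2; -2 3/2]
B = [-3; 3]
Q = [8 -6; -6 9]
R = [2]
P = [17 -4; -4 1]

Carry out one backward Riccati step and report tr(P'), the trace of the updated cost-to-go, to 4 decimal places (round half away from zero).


17.7278

BᵀP = [-63.0000 15.0000]
S = R + BᵀPB = [2] + [234.0000] = [236.0000]
BᵀPA = [-124.5000 -9.0000]
K = S⁻¹·BᵀPA = [-0.5275 -0.0381]
A−BK = [-0.0826 0.3856; -0.4174 1.6144]
AᵀP(A−BK) = [0.5710 0.0021; 0.0021 0.1568]
P' = Q + AᵀP(A−BK) = [8.5710 -5.9979; -5.9979 9.1568]
tr(P') = 17.7278


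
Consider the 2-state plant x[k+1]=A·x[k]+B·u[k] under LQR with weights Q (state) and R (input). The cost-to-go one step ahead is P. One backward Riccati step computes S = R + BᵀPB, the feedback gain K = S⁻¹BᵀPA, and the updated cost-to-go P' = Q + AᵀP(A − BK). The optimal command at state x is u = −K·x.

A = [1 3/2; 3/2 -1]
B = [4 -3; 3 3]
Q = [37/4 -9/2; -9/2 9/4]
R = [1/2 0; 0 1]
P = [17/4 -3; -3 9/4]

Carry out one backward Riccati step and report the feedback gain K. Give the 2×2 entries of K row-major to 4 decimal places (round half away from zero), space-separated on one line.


0.2763 0.1089 0.1133 -0.3881

BᵀP = [8.0000 -5.2500; -21.7500 15.7500]
S = R + BᵀPB = [1/2 0; 0 1] + [16.2500 -39.7500; -39.7500 112.5000] = [16.7500 -39.7500; -39.7500 113.5000]
BᵀPA = [0.1250 17.2500; 1.8750 -48.3750]
K = S⁻¹·BᵀPA = [0.2763 0.1089; 0.1133 -0.3881]
A−BK = [0.2346 -0.0999; 0.3311 -0.1625]
AᵀP(A−BK) = [0.0655 -0.0360; -0.0360 0.1610]
P' = Q + AᵀP(A−BK) = [9.3155 -4.5360; -4.5360 2.4110]
tr(P') = 11.7265


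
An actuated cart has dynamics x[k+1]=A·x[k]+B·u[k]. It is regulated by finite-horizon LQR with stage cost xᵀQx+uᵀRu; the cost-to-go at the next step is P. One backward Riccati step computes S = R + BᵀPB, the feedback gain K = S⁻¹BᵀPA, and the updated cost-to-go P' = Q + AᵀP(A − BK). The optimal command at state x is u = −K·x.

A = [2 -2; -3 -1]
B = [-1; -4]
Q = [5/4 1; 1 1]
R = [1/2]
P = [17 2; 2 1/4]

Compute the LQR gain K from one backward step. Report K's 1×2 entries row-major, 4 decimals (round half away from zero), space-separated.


-1.0933 1.4133

BᵀP = [-25.0000 -3.0000]
S = R + BᵀPB = [1/2] + [37.0000] = [37.5000]
BᵀPA = [-41.0000 53.0000]
K = S⁻¹·BᵀPA = [-1.0933 1.4133]
A−BK = [0.9067 -0.5867; -7.3733 4.6533]
AᵀP(A−BK) = [1.4233 -1.3033; -1.3033 1.3433]
P' = Q + AᵀP(A−BK) = [2.6733 -0.3033; -0.3033 2.3433]
tr(P') = 5.0167


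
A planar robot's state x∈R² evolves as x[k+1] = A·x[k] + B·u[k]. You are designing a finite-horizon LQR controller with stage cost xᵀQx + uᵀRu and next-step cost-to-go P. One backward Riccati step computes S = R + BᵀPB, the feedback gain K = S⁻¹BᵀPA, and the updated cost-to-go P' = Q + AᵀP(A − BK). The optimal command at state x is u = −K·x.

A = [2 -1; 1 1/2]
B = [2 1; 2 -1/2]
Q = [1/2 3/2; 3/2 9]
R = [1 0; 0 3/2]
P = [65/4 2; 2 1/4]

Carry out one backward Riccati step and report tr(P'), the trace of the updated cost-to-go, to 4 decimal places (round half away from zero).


BᵀP = [36.5000 4.5000; 15.2500 1.8750]
S = R + BᵀPB = [1 0; 0 3/2] + [82.0000 34.2500; 34.2500 14.3125] = [83.0000 34.2500; 34.2500 15.8125]
BᵀPA = [77.5000 -34.2500; 32.3750 -14.3125]
K = S⁻¹·BᵀPA = [0.8368 -0.3686; 0.2350 -0.1067]
A−BK = [0.0915 -0.1561; -0.5561 1.1839]
AᵀP(A−BK) = [0.7928 -0.3525; -0.3525 0.1601]
P' = Q + AᵀP(A−BK) = [1.2928 1.1475; 1.1475 9.1601]
tr(P') = 10.4529

10.4529


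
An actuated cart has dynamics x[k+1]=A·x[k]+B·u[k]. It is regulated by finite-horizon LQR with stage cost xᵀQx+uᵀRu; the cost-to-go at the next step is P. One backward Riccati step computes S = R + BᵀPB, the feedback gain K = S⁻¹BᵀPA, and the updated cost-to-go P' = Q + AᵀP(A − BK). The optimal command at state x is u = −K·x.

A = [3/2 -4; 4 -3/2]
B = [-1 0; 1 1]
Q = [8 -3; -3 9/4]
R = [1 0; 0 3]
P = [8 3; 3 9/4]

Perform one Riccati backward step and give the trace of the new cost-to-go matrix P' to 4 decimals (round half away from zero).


105.6181

BᵀP = [-5.0000 -0.7500; 3.0000 2.2500]
S = R + BᵀPB = [1 0; 0 3] + [4.2500 -0.7500; -0.7500 2.2500] = [5.2500 -0.7500; -0.7500 5.2500]
BᵀPA = [-10.5000 21.1250; 13.5000 -15.3750]
K = S⁻¹·BᵀPA = [-1.6667 3.6806; 2.3333 -2.4028]
A−BK = [-0.1667 -0.3194; 3.3333 -2.7778]
AᵀP(A−BK) = [41.0000 -45.1667; -45.1667 54.3681]
P' = Q + AᵀP(A−BK) = [49.0000 -48.1667; -48.1667 56.6181]
tr(P') = 105.6181


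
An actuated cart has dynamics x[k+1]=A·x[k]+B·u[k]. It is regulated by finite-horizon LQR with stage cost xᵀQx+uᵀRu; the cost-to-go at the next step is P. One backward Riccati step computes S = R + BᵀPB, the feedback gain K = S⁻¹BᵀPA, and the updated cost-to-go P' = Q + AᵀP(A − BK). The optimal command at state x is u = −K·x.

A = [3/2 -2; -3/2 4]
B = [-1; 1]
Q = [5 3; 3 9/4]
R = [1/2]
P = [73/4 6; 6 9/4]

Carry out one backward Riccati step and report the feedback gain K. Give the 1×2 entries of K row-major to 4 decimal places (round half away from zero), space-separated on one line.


BᵀP = [-12.2500 -3.7500]
S = R + BᵀPB = [1/2] + [8.5000] = [9.0000]
BᵀPA = [-12.7500 9.5000]
K = S⁻¹·BᵀPA = [-1.4167 1.0556]
A−BK = [0.0833 -0.9444; -0.0833 2.9444]
AᵀP(A−BK) = [1.0625 -0.7917; -0.7917 2.9722]
P' = Q + AᵀP(A−BK) = [6.0625 2.2083; 2.2083 5.2222]
tr(P') = 11.2847

-1.4167 1.0556


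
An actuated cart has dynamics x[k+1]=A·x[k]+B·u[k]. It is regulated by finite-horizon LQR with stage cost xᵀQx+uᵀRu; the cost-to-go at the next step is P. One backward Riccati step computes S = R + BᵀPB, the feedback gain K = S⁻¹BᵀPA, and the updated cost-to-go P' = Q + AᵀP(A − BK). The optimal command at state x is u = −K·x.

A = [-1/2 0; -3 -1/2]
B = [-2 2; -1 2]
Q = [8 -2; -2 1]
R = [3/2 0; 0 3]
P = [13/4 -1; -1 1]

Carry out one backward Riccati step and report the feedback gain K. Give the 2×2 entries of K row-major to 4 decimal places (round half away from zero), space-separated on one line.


BᵀP = [-5.5000 1.0000; 4.5000 0.0000]
S = R + BᵀPB = [3/2 0; 0 3] + [10.0000 -9.0000; -9.0000 9.0000] = [11.5000 -9.0000; -9.0000 12.0000]
BᵀPA = [-0.2500 -0.5000; -2.2500 0.0000]
K = S⁻¹·BᵀPA = [-0.4079 -0.1053; -0.4934 -0.0789]
A−BK = [-0.3289 -0.0526; -2.4211 -0.4474]
AᵀP(A−BK) = [5.6003 1.0461; 1.0461 0.1974]
P' = Q + AᵀP(A−BK) = [13.6003 -0.9539; -0.9539 1.1974]
tr(P') = 14.7977

-0.4079 -0.1053 -0.4934 -0.0789


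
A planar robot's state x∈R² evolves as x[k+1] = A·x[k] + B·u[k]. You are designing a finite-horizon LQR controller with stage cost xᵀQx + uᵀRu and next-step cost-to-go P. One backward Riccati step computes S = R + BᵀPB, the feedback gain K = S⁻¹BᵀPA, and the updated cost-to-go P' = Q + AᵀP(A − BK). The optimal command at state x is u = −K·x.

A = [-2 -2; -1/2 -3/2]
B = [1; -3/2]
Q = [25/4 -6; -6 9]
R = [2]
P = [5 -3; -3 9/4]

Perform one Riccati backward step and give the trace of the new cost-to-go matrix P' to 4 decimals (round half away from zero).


20.7752

BᵀP = [9.5000 -6.3750]
S = R + BᵀPB = [2] + [19.0625] = [21.0625]
BᵀPA = [-15.8125 -9.4375]
K = S⁻¹·BᵀPA = [-0.7507 -0.4481]
A−BK = [-1.2493 -1.5519; -1.6261 -2.1721]
AᵀP(A−BK) = [2.6914 2.6024; 2.6024 2.8338]
P' = Q + AᵀP(A−BK) = [8.9414 -3.3976; -3.3976 11.8338]
tr(P') = 20.7752


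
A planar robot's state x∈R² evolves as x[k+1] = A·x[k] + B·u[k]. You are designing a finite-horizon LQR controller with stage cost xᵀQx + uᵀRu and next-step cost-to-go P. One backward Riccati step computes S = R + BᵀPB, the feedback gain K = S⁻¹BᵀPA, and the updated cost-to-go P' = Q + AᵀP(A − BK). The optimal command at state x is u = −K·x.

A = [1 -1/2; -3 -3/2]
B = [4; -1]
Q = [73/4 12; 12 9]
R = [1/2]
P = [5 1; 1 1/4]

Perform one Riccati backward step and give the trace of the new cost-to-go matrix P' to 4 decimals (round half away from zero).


BᵀP = [19.0000 3.7500]
S = R + BᵀPB = [1/2] + [72.2500] = [72.7500]
BᵀPA = [7.7500 -15.1250]
K = S⁻¹·BᵀPA = [0.1065 -0.2079]
A−BK = [0.5739 0.3316; -2.8935 -1.7079]
AᵀP(A−BK) = [0.4244 0.2363; 0.2363 0.1680]
P' = Q + AᵀP(A−BK) = [18.6744 12.2363; 12.2363 9.1680]
tr(P') = 27.8424

27.8424


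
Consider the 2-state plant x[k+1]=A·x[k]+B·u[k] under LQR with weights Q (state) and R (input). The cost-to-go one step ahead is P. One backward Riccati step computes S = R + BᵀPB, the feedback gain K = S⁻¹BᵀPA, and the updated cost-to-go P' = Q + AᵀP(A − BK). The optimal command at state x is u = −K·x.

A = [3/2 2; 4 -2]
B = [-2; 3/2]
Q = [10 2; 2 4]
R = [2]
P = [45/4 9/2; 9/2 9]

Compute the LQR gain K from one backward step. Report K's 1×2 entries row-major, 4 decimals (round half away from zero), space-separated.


BᵀP = [-15.7500 4.5000]
S = R + BᵀPB = [2] + [38.2500] = [40.2500]
BᵀPA = [-5.6250 -40.5000]
K = S⁻¹·BᵀPA = [-0.1398 -1.0062]
A−BK = [1.2205 -0.0124; 4.2096 -0.4907]
AᵀP(A−BK) = [222.5264 -21.4099; -21.4099 4.2484]
P' = Q + AᵀP(A−BK) = [232.5264 -19.4099; -19.4099 8.2484]
tr(P') = 240.7748

-0.1398 -1.0062


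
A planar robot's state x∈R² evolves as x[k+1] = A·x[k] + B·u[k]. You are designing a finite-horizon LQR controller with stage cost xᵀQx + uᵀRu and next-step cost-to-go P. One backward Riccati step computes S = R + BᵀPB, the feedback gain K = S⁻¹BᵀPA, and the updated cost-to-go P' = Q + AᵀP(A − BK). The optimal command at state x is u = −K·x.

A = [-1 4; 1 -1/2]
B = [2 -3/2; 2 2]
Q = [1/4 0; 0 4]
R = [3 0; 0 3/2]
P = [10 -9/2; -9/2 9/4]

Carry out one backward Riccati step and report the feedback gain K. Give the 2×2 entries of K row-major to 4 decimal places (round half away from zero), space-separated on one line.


-0.1005 0.5926 0.5448 -1.4419

BᵀP = [11.0000 -4.5000; -24.0000 11.2500]
S = R + BᵀPB = [3 0; 0 3/2] + [13.0000 -25.5000; -25.5000 58.5000] = [16.0000 -25.5000; -25.5000 60.0000]
BᵀPA = [-15.5000 46.2500; 35.2500 -101.6250]
K = S⁻¹·BᵀPA = [-0.1005 0.5926; 0.5448 -1.4419]
A−BK = [0.0182 0.6519; 0.1114 1.1985]
AᵀP(A−BK) = [0.4885 -1.3629; -1.3629 4.6221]
P' = Q + AᵀP(A−BK) = [0.7385 -1.3629; -1.3629 8.6221]
tr(P') = 9.3606


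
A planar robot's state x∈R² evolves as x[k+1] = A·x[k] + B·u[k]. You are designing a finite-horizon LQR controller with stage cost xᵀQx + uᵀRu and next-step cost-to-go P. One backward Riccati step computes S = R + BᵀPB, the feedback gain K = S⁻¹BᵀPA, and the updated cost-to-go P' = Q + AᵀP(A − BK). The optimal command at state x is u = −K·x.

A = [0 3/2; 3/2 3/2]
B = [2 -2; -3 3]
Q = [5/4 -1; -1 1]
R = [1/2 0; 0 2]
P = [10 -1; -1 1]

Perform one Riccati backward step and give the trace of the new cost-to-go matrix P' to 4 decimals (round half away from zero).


BᵀP = [23.0000 -5.0000; -23.0000 5.0000]
S = R + BᵀPB = [1/2 0; 0 2] + [61.0000 -61.0000; -61.0000 61.0000] = [61.5000 -61.0000; -61.0000 63.0000]
BᵀPA = [-7.5000 27.0000; 7.5000 -27.0000]
K = S⁻¹·BᵀPA = [-0.0977 0.3518; 0.0244 -0.0879]
A−BK = [0.2443 0.6205; 1.1336 2.8192]
AᵀP(A−BK) = [1.3339 3.2980; 3.2980 8.3770]
P' = Q + AᵀP(A−BK) = [2.5839 2.2980; 2.2980 9.3770]
tr(P') = 11.9609

11.9609


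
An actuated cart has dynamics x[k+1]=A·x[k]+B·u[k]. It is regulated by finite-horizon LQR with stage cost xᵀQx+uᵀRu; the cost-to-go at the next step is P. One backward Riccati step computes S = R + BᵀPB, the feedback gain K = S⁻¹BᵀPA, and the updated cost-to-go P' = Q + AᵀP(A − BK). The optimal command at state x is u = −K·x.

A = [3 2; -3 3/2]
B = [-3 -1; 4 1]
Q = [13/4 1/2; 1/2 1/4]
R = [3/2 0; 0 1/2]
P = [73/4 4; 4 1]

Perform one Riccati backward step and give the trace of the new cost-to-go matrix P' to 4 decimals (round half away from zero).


BᵀP = [-38.7500 -8.0000; -14.2500 -3.0000]
S = R + BᵀPB = [3/2 0; 0 1/2] + [84.2500 30.7500; 30.7500 11.2500] = [85.7500 30.7500; 30.7500 11.7500]
BᵀPA = [-92.2500 -89.5000; -33.7500 -33.0000]
K = S⁻¹·BᵀPA = [-0.7440 -0.5948; -0.9254 -1.2520]
A−BK = [-0.1573 -1.0363; 0.9012 5.1310]
AᵀP(A−BK) = [1.3881 1.8780; 1.8780 4.7026]
P' = Q + AᵀP(A−BK) = [4.6381 2.3780; 2.3780 4.9526]
tr(P') = 9.5907

9.5907


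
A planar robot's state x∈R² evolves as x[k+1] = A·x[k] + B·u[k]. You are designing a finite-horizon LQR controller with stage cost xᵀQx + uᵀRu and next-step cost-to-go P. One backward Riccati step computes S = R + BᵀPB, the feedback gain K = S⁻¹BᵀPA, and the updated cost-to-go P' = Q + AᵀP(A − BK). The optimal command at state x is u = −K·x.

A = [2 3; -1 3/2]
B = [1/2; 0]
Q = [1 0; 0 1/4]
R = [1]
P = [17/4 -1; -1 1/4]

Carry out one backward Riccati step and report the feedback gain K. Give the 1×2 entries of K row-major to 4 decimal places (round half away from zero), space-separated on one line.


2.3030 2.7273

BᵀP = [2.1250 -0.5000]
S = R + BᵀPB = [1] + [1.0625] = [2.0625]
BᵀPA = [4.7500 5.6250]
K = S⁻¹·BᵀPA = [2.3030 2.7273]
A−BK = [0.8485 1.6364; -1.0000 1.5000]
AᵀP(A−BK) = [10.3106 12.1705; 12.1705 14.4716]
P' = Q + AᵀP(A−BK) = [11.3106 12.1705; 12.1705 14.7216]
tr(P') = 26.0322


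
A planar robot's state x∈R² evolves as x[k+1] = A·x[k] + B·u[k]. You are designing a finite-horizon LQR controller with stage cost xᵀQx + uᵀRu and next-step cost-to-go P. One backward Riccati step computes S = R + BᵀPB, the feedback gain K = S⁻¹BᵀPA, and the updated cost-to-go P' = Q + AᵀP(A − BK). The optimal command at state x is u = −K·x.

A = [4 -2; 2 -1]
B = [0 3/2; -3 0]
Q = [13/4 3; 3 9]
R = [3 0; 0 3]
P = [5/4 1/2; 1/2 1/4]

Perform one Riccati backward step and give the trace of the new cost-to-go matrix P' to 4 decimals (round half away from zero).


BᵀP = [-1.5000 -0.7500; 1.8750 0.7500]
S = R + BᵀPB = [3 0; 0 3] + [2.2500 -2.2500; -2.2500 2.8125] = [5.2500 -2.2500; -2.2500 5.8125]
BᵀPA = [-7.5000 3.7500; 9.0000 -4.5000]
K = S⁻¹·BᵀPA = [-0.9171 0.4586; 1.1934 -0.5967]
A−BK = [2.2099 -1.1050; -0.7514 0.3757]
AᵀP(A−BK) = [11.3812 -5.6906; -5.6906 2.8453]
P' = Q + AᵀP(A−BK) = [14.6312 -2.6906; -2.6906 11.8453]
tr(P') = 26.4765

26.4765


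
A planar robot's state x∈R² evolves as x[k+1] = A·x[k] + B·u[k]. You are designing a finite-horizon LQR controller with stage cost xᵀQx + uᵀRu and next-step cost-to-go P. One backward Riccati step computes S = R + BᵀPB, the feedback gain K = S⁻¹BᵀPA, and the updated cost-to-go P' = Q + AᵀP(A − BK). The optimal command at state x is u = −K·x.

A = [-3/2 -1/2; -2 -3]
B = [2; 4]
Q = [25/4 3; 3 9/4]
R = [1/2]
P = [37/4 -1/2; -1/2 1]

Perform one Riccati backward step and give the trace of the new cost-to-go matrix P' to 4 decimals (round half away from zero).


12.8036

BᵀP = [16.5000 3.0000]
S = R + BᵀPB = [1/2] + [45.0000] = [45.5000]
BᵀPA = [-30.7500 -17.2500]
K = S⁻¹·BᵀPA = [-0.6758 -0.3791]
A−BK = [-0.1484 0.2582; 0.7033 -1.4835]
AᵀP(A−BK) = [1.0309 -1.4705; -1.4705 3.2727]
P' = Q + AᵀP(A−BK) = [7.2809 1.5295; 1.5295 5.5227]
tr(P') = 12.8036
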